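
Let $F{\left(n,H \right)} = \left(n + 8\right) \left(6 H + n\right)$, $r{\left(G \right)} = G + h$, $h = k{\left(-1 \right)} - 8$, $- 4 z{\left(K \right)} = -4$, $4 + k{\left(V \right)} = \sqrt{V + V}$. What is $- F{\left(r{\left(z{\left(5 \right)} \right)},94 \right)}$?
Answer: $1661 - 550 i \sqrt{2} \approx 1661.0 - 777.82 i$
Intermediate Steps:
$k{\left(V \right)} = -4 + \sqrt{2} \sqrt{V}$ ($k{\left(V \right)} = -4 + \sqrt{V + V} = -4 + \sqrt{2 V} = -4 + \sqrt{2} \sqrt{V}$)
$z{\left(K \right)} = 1$ ($z{\left(K \right)} = \left(- \frac{1}{4}\right) \left(-4\right) = 1$)
$h = -12 + i \sqrt{2}$ ($h = \left(-4 + \sqrt{2} \sqrt{-1}\right) - 8 = \left(-4 + \sqrt{2} i\right) - 8 = \left(-4 + i \sqrt{2}\right) - 8 = -12 + i \sqrt{2} \approx -12.0 + 1.4142 i$)
$r{\left(G \right)} = -12 + G + i \sqrt{2}$ ($r{\left(G \right)} = G - \left(12 - i \sqrt{2}\right) = -12 + G + i \sqrt{2}$)
$F{\left(n,H \right)} = \left(8 + n\right) \left(n + 6 H\right)$
$- F{\left(r{\left(z{\left(5 \right)} \right)},94 \right)} = - (\left(-12 + 1 + i \sqrt{2}\right)^{2} + 8 \left(-12 + 1 + i \sqrt{2}\right) + 48 \cdot 94 + 6 \cdot 94 \left(-12 + 1 + i \sqrt{2}\right)) = - (\left(-11 + i \sqrt{2}\right)^{2} + 8 \left(-11 + i \sqrt{2}\right) + 4512 + 6 \cdot 94 \left(-11 + i \sqrt{2}\right)) = - (\left(-11 + i \sqrt{2}\right)^{2} - \left(88 - 8 i \sqrt{2}\right) + 4512 - \left(6204 - 564 i \sqrt{2}\right)) = - (-1780 + \left(-11 + i \sqrt{2}\right)^{2} + 572 i \sqrt{2}) = 1780 - \left(-11 + i \sqrt{2}\right)^{2} - 572 i \sqrt{2}$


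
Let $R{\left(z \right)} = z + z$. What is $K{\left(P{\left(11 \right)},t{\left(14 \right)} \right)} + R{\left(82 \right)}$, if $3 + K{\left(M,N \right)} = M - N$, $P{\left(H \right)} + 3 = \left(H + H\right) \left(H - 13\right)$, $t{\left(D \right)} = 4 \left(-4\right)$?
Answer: $130$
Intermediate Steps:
$t{\left(D \right)} = -16$
$P{\left(H \right)} = -3 + 2 H \left(-13 + H\right)$ ($P{\left(H \right)} = -3 + \left(H + H\right) \left(H - 13\right) = -3 + 2 H \left(-13 + H\right)$)
$R{\left(z \right)} = 2 z$
$K{\left(M,N \right)} = -3 + M - N$ ($K{\left(M,N \right)} = -3 + \left(M - N\right) = -3 + M - N$)
$K{\left(P{\left(11 \right)},t{\left(14 \right)} \right)} + R{\left(82 \right)} = \left(-3 - \left(289 - 242\right) - -16\right) + 2 \cdot 82 = \left(-3 - 47 + 16\right) + 164 = -34 + 164 = 130$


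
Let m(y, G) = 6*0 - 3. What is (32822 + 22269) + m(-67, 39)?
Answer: 55088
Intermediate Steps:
m(y, G) = -3 (m(y, G) = 0 - 3 = -3)
(32822 + 22269) + m(-67, 39) = (32822 + 22269) - 3 = 55091 - 3 = 55088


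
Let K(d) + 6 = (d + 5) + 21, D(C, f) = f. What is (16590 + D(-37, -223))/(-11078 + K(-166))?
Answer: -16367/11224 ≈ -1.4582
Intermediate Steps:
K(d) = 20 + d (K(d) = -6 + ((d + 5) + 21) = -6 + ((5 + d) + 21) = -6 + (26 + d) = 20 + d)
(16590 + D(-37, -223))/(-11078 + K(-166)) = (16590 - 223)/(-11078 + (20 - 166)) = 16367/(-11078 - 146) = 16367/(-11224) = 16367*(-1/11224) = -16367/11224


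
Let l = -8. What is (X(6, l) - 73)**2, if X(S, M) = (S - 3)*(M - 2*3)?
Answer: 13225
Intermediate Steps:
X(S, M) = (-6 + M)*(-3 + S) (X(S, M) = (-3 + S)*(M - 6) = (-3 + S)*(-6 + M) = (-6 + M)*(-3 + S))
(X(6, l) - 73)**2 = ((18 - 6*6 - 3*(-8) - 8*6) - 73)**2 = ((18 - 36 + 24 - 48) - 73)**2 = (-42 - 73)**2 = (-115)**2 = 13225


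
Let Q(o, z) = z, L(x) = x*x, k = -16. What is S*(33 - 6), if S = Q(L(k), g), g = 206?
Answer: 5562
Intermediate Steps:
L(x) = x²
S = 206
S*(33 - 6) = 206*(33 - 6) = 206*27 = 5562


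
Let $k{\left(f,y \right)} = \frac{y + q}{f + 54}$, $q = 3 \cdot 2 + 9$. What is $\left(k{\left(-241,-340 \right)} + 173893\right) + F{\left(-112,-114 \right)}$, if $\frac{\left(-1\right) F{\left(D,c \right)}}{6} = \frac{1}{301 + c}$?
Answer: $\frac{2956210}{17} \approx 1.7389 \cdot 10^{5}$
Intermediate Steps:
$q = 15$ ($q = 6 + 9 = 15$)
$F{\left(D,c \right)} = - \frac{6}{301 + c}$
$k{\left(f,y \right)} = \frac{15 + y}{54 + f}$ ($k{\left(f,y \right)} = \frac{y + 15}{f + 54} = \frac{15 + y}{54 + f}$)
$\left(k{\left(-241,-340 \right)} + 173893\right) + F{\left(-112,-114 \right)} = \left(\frac{15 - 340}{54 - 241} + 173893\right) - \frac{6}{301 - 114} = \left(\frac{1}{-187} \left(-325\right) + 173893\right) - \frac{6}{187} = \left(\left(- \frac{1}{187}\right) \left(-325\right) + 173893\right) - \frac{6}{187} = \left(\frac{325}{187} + 173893\right) - \frac{6}{187} = \frac{32518316}{187} - \frac{6}{187} = \frac{2956210}{17}$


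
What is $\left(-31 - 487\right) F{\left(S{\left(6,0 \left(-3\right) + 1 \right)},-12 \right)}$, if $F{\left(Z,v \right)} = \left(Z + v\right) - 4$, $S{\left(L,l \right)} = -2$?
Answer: $9324$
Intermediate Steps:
$F{\left(Z,v \right)} = -4 + Z + v$
$\left(-31 - 487\right) F{\left(S{\left(6,0 \left(-3\right) + 1 \right)},-12 \right)} = \left(-31 - 487\right) \left(-4 - 2 - 12\right) = \left(-518\right) \left(-18\right) = 9324$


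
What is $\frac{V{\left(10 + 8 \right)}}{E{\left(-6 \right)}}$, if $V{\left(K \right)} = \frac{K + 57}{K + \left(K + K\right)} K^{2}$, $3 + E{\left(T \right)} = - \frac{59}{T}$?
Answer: $\frac{2700}{41} \approx 65.854$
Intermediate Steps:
$E{\left(T \right)} = -3 - \frac{59}{T}$
$V{\left(K \right)} = \frac{K \left(57 + K\right)}{3}$ ($V{\left(K \right)} = \frac{57 + K}{K + 2 K} K^{2} = \frac{57 + K}{3 K} K^{2} = \frac{K \left(57 + K\right)}{3}$)
$\frac{V{\left(10 + 8 \right)}}{E{\left(-6 \right)}} = \frac{\frac{1}{3} \left(10 + 8\right) \left(57 + \left(10 + 8\right)\right)}{-3 - \frac{59}{-6}} = \frac{\frac{1}{3} \cdot 18 \left(57 + 18\right)}{-3 - - \frac{59}{6}} = \frac{\frac{1}{3} \cdot 18 \cdot 75}{-3 + \frac{59}{6}} = \frac{450}{\frac{41}{6}} = 450 \cdot \frac{6}{41} = \frac{2700}{41}$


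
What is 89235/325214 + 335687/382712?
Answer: 6514609879/5657422744 ≈ 1.1515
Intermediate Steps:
89235/325214 + 335687/382712 = 89235*(1/325214) + 335687*(1/382712) = 89235/325214 + 30517/34792 = 6514609879/5657422744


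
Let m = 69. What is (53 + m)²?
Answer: 14884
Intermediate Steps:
(53 + m)² = (53 + 69)² = 122² = 14884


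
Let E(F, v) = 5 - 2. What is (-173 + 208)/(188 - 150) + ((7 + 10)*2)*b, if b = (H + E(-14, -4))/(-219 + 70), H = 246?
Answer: -316493/5662 ≈ -55.898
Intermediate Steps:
E(F, v) = 3
b = -249/149 (b = (246 + 3)/(-219 + 70) = 249/(-149) = 249*(-1/149) = -249/149 ≈ -1.6711)
(-173 + 208)/(188 - 150) + ((7 + 10)*2)*b = (-173 + 208)/(188 - 150) + ((7 + 10)*2)*(-249/149) = 35/38 + (17*2)*(-249/149) = 35*(1/38) + 34*(-249/149) = 35/38 - 8466/149 = -316493/5662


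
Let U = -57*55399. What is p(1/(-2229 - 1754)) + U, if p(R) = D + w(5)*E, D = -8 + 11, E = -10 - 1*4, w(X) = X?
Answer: -3157810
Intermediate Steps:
E = -14 (E = -10 - 4 = -14)
D = 3
p(R) = -67 (p(R) = 3 + 5*(-14) = 3 - 70 = -67)
U = -3157743
p(1/(-2229 - 1754)) + U = -67 - 3157743 = -3157810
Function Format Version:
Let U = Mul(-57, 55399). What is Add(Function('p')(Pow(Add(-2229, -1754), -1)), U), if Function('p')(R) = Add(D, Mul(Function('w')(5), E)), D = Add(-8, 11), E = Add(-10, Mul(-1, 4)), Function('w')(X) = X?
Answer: -3157810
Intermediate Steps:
E = -14 (E = Add(-10, -4) = -14)
D = 3
Function('p')(R) = -67 (Function('p')(R) = Add(3, Mul(5, -14)) = Add(3, -70) = -67)
U = -3157743
Add(Function('p')(Pow(Add(-2229, -1754), -1)), U) = Add(-67, -3157743) = -3157810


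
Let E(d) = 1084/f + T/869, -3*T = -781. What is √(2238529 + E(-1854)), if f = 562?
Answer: √9928245078526146/66597 ≈ 1496.2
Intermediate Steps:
T = 781/3 (T = -⅓*(-781) = 781/3 ≈ 260.33)
E(d) = 148405/66597 (E(d) = 1084/562 + (781/3)/869 = 1084*(1/562) + (781/3)*(1/869) = 542/281 + 71/237 = 148405/66597)
√(2238529 + E(-1854)) = √(2238529 + 148405/66597) = √(149079464218/66597) = √9928245078526146/66597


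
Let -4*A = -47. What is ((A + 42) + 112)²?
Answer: 439569/16 ≈ 27473.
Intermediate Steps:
A = 47/4 (A = -¼*(-47) = 47/4 ≈ 11.750)
((A + 42) + 112)² = ((47/4 + 42) + 112)² = (215/4 + 112)² = (663/4)² = 439569/16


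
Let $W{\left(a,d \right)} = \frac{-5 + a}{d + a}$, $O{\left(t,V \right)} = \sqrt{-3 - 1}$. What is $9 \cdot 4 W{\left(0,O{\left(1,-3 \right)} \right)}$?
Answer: $90 i \approx 90.0 i$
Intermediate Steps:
$O{\left(t,V \right)} = 2 i$ ($O{\left(t,V \right)} = \sqrt{-4} = 2 i$)
$W{\left(a,d \right)} = \frac{-5 + a}{a + d}$
$9 \cdot 4 W{\left(0,O{\left(1,-3 \right)} \right)} = 9 \cdot 4 \frac{-5 + 0}{0 + 2 i} = 36 \frac{1}{2 i} \left(-5\right) = 36 - \frac{i}{2} \left(-5\right) = 36 \frac{5 i}{2} = 90 i$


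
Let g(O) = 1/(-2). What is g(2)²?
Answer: ¼ ≈ 0.25000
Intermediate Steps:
g(O) = -½
g(2)² = (-½)² = ¼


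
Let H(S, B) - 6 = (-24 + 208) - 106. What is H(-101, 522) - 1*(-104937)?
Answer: 105021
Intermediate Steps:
H(S, B) = 84 (H(S, B) = 6 + ((-24 + 208) - 106) = 6 + (184 - 106) = 6 + 78 = 84)
H(-101, 522) - 1*(-104937) = 84 - 1*(-104937) = 84 + 104937 = 105021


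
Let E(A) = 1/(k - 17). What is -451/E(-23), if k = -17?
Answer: 15334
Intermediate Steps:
E(A) = -1/34 (E(A) = 1/(-17 - 17) = 1/(-34) = -1/34)
-451/E(-23) = -451/(-1/34) = -451*(-34) = 15334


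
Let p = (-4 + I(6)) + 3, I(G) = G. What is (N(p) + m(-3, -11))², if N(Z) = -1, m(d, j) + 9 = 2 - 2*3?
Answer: 196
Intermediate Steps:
m(d, j) = -13 (m(d, j) = -9 + (2 - 2*3) = -9 + (2 - 6) = -9 - 4 = -13)
p = 5 (p = (-4 + 6) + 3 = 2 + 3 = 5)
(N(p) + m(-3, -11))² = (-1 - 13)² = (-14)² = 196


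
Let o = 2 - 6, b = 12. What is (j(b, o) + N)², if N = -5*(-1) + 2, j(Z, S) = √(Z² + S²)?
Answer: 209 + 56*√10 ≈ 386.09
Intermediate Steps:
o = -4
j(Z, S) = √(S² + Z²)
N = 7 (N = 5 + 2 = 7)
(j(b, o) + N)² = (√((-4)² + 12²) + 7)² = (√(16 + 144) + 7)² = (√160 + 7)² = (4*√10 + 7)² = (7 + 4*√10)²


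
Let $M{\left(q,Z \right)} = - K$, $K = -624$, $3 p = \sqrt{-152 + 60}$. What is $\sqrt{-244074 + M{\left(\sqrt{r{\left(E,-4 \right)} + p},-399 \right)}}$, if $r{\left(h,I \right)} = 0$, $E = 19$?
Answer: $15 i \sqrt{1082} \approx 493.41 i$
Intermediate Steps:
$p = \frac{2 i \sqrt{23}}{3}$ ($p = \frac{\sqrt{-152 + 60}}{3} = \frac{\sqrt{-92}}{3} = \frac{2 i \sqrt{23}}{3} \approx 3.1972 i$)
$M{\left(q,Z \right)} = 624$ ($M{\left(q,Z \right)} = \left(-1\right) \left(-624\right) = 624$)
$\sqrt{-244074 + M{\left(\sqrt{r{\left(E,-4 \right)} + p},-399 \right)}} = \sqrt{-244074 + 624} = \sqrt{-243450} = 15 i \sqrt{1082}$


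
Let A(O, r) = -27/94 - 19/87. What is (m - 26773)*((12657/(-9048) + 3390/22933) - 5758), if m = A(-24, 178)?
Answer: 87218891856298802519/565638959184 ≈ 1.5420e+8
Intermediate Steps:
A(O, r) = -4135/8178 (A(O, r) = -27*1/94 - 19*1/87 = -27/94 - 19/87 = -4135/8178)
m = -4135/8178 ≈ -0.50562
(m - 26773)*((12657/(-9048) + 3390/22933) - 5758) = (-4135/8178 - 26773)*((12657/(-9048) + 3390/22933) - 5758) = -218953729*((12657*(-1/9048) + 3390*(1/22933)) - 5758)/8178 = -218953729*((-4219/3016 + 3390/22933) - 5758)/8178 = -218953729*(-86530087/69165928 - 5758)/8178 = -218953729/8178*(-398343943511/69165928) = 87218891856298802519/565638959184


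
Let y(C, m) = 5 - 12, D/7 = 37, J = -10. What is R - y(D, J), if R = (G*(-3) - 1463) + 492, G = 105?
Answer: -1279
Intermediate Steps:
D = 259 (D = 7*37 = 259)
y(C, m) = -7
R = -1286 (R = (105*(-3) - 1463) + 492 = (-315 - 1463) + 492 = -1778 + 492 = -1286)
R - y(D, J) = -1286 - 1*(-7) = -1286 + 7 = -1279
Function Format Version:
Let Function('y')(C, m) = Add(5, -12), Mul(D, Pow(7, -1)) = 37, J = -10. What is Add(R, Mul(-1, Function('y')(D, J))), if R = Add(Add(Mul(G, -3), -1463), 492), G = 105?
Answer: -1279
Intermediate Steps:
D = 259 (D = Mul(7, 37) = 259)
Function('y')(C, m) = -7
R = -1286 (R = Add(Add(Mul(105, -3), -1463), 492) = Add(Add(-315, -1463), 492) = Add(-1778, 492) = -1286)
Add(R, Mul(-1, Function('y')(D, J))) = Add(-1286, Mul(-1, -7)) = Add(-1286, 7) = -1279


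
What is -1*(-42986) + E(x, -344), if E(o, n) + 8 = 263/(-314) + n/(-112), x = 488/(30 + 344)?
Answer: 47235277/1099 ≈ 42980.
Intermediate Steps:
x = 244/187 (x = 488/374 = 488*(1/374) = 244/187 ≈ 1.3048)
E(o, n) = -2775/314 - n/112 (E(o, n) = -8 + (263/(-314) + n/(-112)) = -8 + (263*(-1/314) + n*(-1/112)) = -8 + (-263/314 - n/112) = -2775/314 - n/112)
-1*(-42986) + E(x, -344) = -1*(-42986) + (-2775/314 - 1/112*(-344)) = 42986 + (-2775/314 + 43/14) = 42986 - 6337/1099 = 47235277/1099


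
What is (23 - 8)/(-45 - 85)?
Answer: -3/26 ≈ -0.11538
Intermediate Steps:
(23 - 8)/(-45 - 85) = 15/(-130) = -1/130*15 = -3/26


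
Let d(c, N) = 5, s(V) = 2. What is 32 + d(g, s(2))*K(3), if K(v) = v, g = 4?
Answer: 47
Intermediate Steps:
32 + d(g, s(2))*K(3) = 32 + 5*3 = 32 + 15 = 47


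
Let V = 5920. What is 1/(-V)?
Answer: -1/5920 ≈ -0.00016892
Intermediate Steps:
1/(-V) = 1/(-1*5920) = 1/(-5920) = -1/5920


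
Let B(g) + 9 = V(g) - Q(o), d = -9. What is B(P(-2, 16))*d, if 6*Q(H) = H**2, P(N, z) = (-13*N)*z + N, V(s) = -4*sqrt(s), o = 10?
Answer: 231 + 108*sqrt(46) ≈ 963.49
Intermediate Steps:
P(N, z) = N - 13*N*z (P(N, z) = -13*N*z + N = N - 13*N*z)
Q(H) = H**2/6
B(g) = -77/3 - 4*sqrt(g) (B(g) = -9 + (-4*sqrt(g) - 10**2/6) = -9 + (-4*sqrt(g) - 100/6) = -9 + (-4*sqrt(g) - 1*50/3) = -9 + (-4*sqrt(g) - 50/3) = -9 + (-50/3 - 4*sqrt(g)) = -77/3 - 4*sqrt(g))
B(P(-2, 16))*d = (-77/3 - 4*3*sqrt(46))*(-9) = (-77/3 - 12*sqrt(46))*(-9) = 231 + 108*sqrt(46)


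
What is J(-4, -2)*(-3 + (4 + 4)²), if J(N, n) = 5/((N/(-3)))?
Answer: 915/4 ≈ 228.75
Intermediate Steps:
J(N, n) = -15/N (J(N, n) = 5/((N*(-⅓))) = 5/((-N/3)) = 5*(-3/N) = -15/N)
J(-4, -2)*(-3 + (4 + 4)²) = (-15/(-4))*(-3 + (4 + 4)²) = (-15*(-¼))*(-3 + 8²) = 15*(-3 + 64)/4 = (15/4)*61 = 915/4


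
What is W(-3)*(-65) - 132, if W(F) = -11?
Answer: 583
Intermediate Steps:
W(-3)*(-65) - 132 = -11*(-65) - 132 = 715 - 132 = 583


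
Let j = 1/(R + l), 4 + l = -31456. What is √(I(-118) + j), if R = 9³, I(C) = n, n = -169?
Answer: 6*I*√4433407715/30731 ≈ 13.0*I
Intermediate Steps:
l = -31460 (l = -4 - 31456 = -31460)
I(C) = -169
R = 729
j = -1/30731 (j = 1/(729 - 31460) = 1/(-30731) = -1/30731 ≈ -3.2540e-5)
√(I(-118) + j) = √(-169 - 1/30731) = √(-5193540/30731) = 6*I*√4433407715/30731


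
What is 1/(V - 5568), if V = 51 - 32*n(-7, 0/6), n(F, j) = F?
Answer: -1/5293 ≈ -0.00018893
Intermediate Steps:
V = 275 (V = 51 - 32*(-7) = 51 + 224 = 275)
1/(V - 5568) = 1/(275 - 5568) = 1/(-5293) = -1/5293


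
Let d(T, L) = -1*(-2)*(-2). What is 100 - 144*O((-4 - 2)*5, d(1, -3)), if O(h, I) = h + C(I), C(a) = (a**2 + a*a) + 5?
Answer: -908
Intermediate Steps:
C(a) = 5 + 2*a**2 (C(a) = (a**2 + a**2) + 5 = 2*a**2 + 5 = 5 + 2*a**2)
d(T, L) = -4 (d(T, L) = 2*(-2) = -4)
O(h, I) = 5 + h + 2*I**2 (O(h, I) = h + (5 + 2*I**2) = 5 + h + 2*I**2)
100 - 144*O((-4 - 2)*5, d(1, -3)) = 100 - 144*(5 + (-4 - 2)*5 + 2*(-4)**2) = 100 - 144*(5 - 6*5 + 2*16) = 100 - 144*(5 - 30 + 32) = 100 - 144*7 = 100 - 1008 = -908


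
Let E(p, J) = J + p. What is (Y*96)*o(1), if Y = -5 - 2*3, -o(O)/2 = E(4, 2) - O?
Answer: 10560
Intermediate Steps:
o(O) = -12 + 2*O (o(O) = -2*((2 + 4) - O) = -2*(6 - O) = -12 + 2*O)
Y = -11 (Y = -5 - 6 = -11)
(Y*96)*o(1) = (-11*96)*(-12 + 2*1) = -1056*(-12 + 2) = -1056*(-10) = 10560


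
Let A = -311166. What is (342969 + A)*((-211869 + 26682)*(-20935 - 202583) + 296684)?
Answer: 1316419179463650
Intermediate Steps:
(342969 + A)*((-211869 + 26682)*(-20935 - 202583) + 296684) = (342969 - 311166)*((-211869 + 26682)*(-20935 - 202583) + 296684) = 31803*(-185187*(-223518) + 296684) = 31803*(41392627866 + 296684) = 31803*41392924550 = 1316419179463650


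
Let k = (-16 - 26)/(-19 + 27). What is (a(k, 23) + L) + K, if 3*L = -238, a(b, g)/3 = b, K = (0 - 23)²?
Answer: 5207/12 ≈ 433.92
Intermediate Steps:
K = 529 (K = (-23)² = 529)
k = -21/4 (k = -42/8 = -42*⅛ = -21/4 ≈ -5.2500)
a(b, g) = 3*b
L = -238/3 (L = (⅓)*(-238) = -238/3 ≈ -79.333)
(a(k, 23) + L) + K = (3*(-21/4) - 238/3) + 529 = (-63/4 - 238/3) + 529 = -1141/12 + 529 = 5207/12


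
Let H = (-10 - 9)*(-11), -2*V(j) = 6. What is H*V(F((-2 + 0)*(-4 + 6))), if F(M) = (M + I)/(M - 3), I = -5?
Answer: -627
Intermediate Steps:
F(M) = (-5 + M)/(-3 + M) (F(M) = (M - 5)/(M - 3) = (-5 + M)/(-3 + M))
V(j) = -3 (V(j) = -½*6 = -3)
H = 209 (H = -19*(-11) = 209)
H*V(F((-2 + 0)*(-4 + 6))) = 209*(-3) = -627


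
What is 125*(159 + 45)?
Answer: 25500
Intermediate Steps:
125*(159 + 45) = 125*204 = 25500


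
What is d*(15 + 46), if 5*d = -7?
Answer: -427/5 ≈ -85.400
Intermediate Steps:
d = -7/5 (d = (⅕)*(-7) = -7/5 ≈ -1.4000)
d*(15 + 46) = -7*(15 + 46)/5 = -7/5*61 = -427/5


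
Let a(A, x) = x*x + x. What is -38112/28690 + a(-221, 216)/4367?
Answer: 589161288/62644615 ≈ 9.4048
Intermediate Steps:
a(A, x) = x + x**2 (a(A, x) = x**2 + x = x + x**2)
-38112/28690 + a(-221, 216)/4367 = -38112/28690 + (216*(1 + 216))/4367 = -38112*1/28690 + (216*217)*(1/4367) = -19056/14345 + 46872*(1/4367) = -19056/14345 + 46872/4367 = 589161288/62644615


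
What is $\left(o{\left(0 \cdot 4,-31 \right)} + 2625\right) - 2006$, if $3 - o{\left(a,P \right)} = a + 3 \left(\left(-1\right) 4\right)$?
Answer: $634$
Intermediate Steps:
$o{\left(a,P \right)} = 15 - a$ ($o{\left(a,P \right)} = 3 - \left(a + 3 \left(\left(-1\right) 4\right)\right) = 3 - \left(a + 3 \left(-4\right)\right) = 3 - \left(a - 12\right) = 3 - \left(-12 + a\right) = 15 - a$)
$\left(o{\left(0 \cdot 4,-31 \right)} + 2625\right) - 2006 = \left(\left(15 - 0 \cdot 4\right) + 2625\right) - 2006 = \left(\left(15 - 0\right) + 2625\right) - 2006 = \left(\left(15 + 0\right) + 2625\right) - 2006 = \left(15 + 2625\right) - 2006 = 2640 - 2006 = 634$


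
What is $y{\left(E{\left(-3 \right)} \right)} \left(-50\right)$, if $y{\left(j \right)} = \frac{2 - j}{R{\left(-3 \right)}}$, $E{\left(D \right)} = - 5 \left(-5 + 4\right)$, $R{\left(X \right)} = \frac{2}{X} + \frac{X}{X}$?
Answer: $450$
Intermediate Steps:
$R{\left(X \right)} = 1 + \frac{2}{X}$ ($R{\left(X \right)} = \frac{2}{X} + 1 = 1 + \frac{2}{X}$)
$E{\left(D \right)} = 5$ ($E{\left(D \right)} = \left(-5\right) \left(-1\right) = 5$)
$y{\left(j \right)} = 6 - 3 j$ ($y{\left(j \right)} = \frac{2 - j}{\frac{1}{-3} \left(2 - 3\right)} = \frac{2 - j}{\left(- \frac{1}{3}\right) \left(-1\right)} = \left(2 - j\right) \frac{1}{\frac{1}{3}} = \left(2 - j\right) 3 = 6 - 3 j$)
$y{\left(E{\left(-3 \right)} \right)} \left(-50\right) = \left(6 - 15\right) \left(-50\right) = \left(-9\right) \left(-50\right) = 450$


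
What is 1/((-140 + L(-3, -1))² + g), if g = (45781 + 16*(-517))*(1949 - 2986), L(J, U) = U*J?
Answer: -1/38878064 ≈ -2.5721e-8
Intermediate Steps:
L(J, U) = J*U
g = -38896833 (g = (45781 - 8272)*(-1037) = 37509*(-1037) = -38896833)
1/((-140 + L(-3, -1))² + g) = 1/((-140 - 3*(-1))² - 38896833) = 1/((-140 + 3)² - 38896833) = 1/((-137)² - 38896833) = 1/(18769 - 38896833) = 1/(-38878064) = -1/38878064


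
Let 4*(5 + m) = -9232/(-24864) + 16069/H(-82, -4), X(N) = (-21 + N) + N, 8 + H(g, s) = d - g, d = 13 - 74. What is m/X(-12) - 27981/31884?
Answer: -73774025789/9661808520 ≈ -7.6356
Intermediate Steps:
d = -61
H(g, s) = -69 - g (H(g, s) = -8 + (-61 - g) = -69 - g)
X(N) = -21 + 2*N
m = 24574687/80808 (m = -5 + (-9232/(-24864) + 16069/(-69 - 1*(-82)))/4 = -5 + (-9232*(-1/24864) + 16069/(-69 + 82))/4 = -5 + (577/1554 + 16069/13)/4 = -5 + (¼)*(24978727/20202) = -5 + 24978727/80808 = 24574687/80808 ≈ 304.11)
m/X(-12) - 27981/31884 = 24574687/(80808*(-21 + 2*(-12))) - 27981/31884 = 24574687/(80808*(-21 - 24)) - 27981*1/31884 = (24574687/80808)/(-45) - 9327/10628 = (24574687/80808)*(-1/45) - 9327/10628 = -24574687/3636360 - 9327/10628 = -73774025789/9661808520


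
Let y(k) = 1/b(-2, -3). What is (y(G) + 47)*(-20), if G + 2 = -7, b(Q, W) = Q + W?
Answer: -936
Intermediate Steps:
G = -9 (G = -2 - 7 = -9)
y(k) = -⅕ (y(k) = 1/(-2 - 3) = 1/(-5) = -⅕)
(y(G) + 47)*(-20) = (-⅕ + 47)*(-20) = (234/5)*(-20) = -936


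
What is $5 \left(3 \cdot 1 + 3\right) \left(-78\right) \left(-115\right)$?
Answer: $269100$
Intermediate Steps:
$5 \left(3 \cdot 1 + 3\right) \left(-78\right) \left(-115\right) = 5 \left(3 + 3\right) \left(-78\right) \left(-115\right) = 5 \cdot 6 \left(-78\right) \left(-115\right) = 30 \left(-78\right) \left(-115\right) = \left(-2340\right) \left(-115\right) = 269100$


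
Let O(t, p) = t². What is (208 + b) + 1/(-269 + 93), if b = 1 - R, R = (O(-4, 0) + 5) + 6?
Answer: 32031/176 ≈ 181.99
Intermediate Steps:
R = 27 (R = ((-4)² + 5) + 6 = (16 + 5) + 6 = 21 + 6 = 27)
b = -26 (b = 1 - 1*27 = 1 - 27 = -26)
(208 + b) + 1/(-269 + 93) = (208 - 26) + 1/(-269 + 93) = 182 + 1/(-176) = 182 - 1/176 = 32031/176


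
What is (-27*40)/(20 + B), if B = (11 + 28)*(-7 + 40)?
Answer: -1080/1307 ≈ -0.82632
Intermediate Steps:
B = 1287 (B = 39*33 = 1287)
(-27*40)/(20 + B) = (-27*40)/(20 + 1287) = -1080/1307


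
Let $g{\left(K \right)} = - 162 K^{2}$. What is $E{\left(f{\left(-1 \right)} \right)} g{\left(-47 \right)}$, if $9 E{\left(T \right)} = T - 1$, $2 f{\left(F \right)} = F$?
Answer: $59643$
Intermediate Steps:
$f{\left(F \right)} = \frac{F}{2}$
$E{\left(T \right)} = - \frac{1}{9} + \frac{T}{9}$ ($E{\left(T \right)} = \frac{T - 1}{9} = \frac{-1 + T}{9} = - \frac{1}{9} + \frac{T}{9}$)
$E{\left(f{\left(-1 \right)} \right)} g{\left(-47 \right)} = \left(- \frac{1}{9} + \frac{\frac{1}{2} \left(-1\right)}{9}\right) \left(- 162 \left(-47\right)^{2}\right) = \left(- \frac{1}{9} + \frac{1}{9} \left(- \frac{1}{2}\right)\right) \left(\left(-162\right) 2209\right) = \left(- \frac{1}{9} - \frac{1}{18}\right) \left(-357858\right) = \left(- \frac{1}{6}\right) \left(-357858\right) = 59643$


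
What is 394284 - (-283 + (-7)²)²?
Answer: 339528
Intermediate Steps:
394284 - (-283 + (-7)²)² = 394284 - (-283 + 49)² = 394284 - 1*(-234)² = 394284 - 1*54756 = 394284 - 54756 = 339528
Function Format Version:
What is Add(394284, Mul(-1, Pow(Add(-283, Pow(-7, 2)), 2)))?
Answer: 339528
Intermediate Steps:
Add(394284, Mul(-1, Pow(Add(-283, Pow(-7, 2)), 2))) = Add(394284, Mul(-1, Pow(Add(-283, 49), 2))) = Add(394284, Mul(-1, Pow(-234, 2))) = Add(394284, Mul(-1, 54756)) = Add(394284, -54756) = 339528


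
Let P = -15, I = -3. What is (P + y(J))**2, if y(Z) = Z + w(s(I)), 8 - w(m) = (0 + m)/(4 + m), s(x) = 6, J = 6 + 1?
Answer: 9/25 ≈ 0.36000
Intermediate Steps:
J = 7
w(m) = 8 - m/(4 + m) (w(m) = 8 - (0 + m)/(4 + m) = 8 - m/(4 + m))
y(Z) = 37/5 + Z (y(Z) = Z + (32 + 7*6)/(4 + 6) = Z + (32 + 42)/10 = Z + (1/10)*74 = Z + 37/5 = 37/5 + Z)
(P + y(J))**2 = (-15 + (37/5 + 7))**2 = (-15 + 72/5)**2 = (-3/5)**2 = 9/25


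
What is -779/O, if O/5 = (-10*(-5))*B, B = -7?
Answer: 779/1750 ≈ 0.44514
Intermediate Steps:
O = -1750 (O = 5*(-10*(-5)*(-7)) = 5*(50*(-7)) = 5*(-350) = -1750)
-779/O = -779/(-1750) = -779*(-1/1750) = 779/1750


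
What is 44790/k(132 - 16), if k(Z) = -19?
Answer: -44790/19 ≈ -2357.4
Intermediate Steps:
44790/k(132 - 16) = 44790/(-19) = 44790*(-1/19) = -44790/19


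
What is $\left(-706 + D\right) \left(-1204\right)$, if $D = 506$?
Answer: $240800$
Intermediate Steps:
$\left(-706 + D\right) \left(-1204\right) = \left(-706 + 506\right) \left(-1204\right) = \left(-200\right) \left(-1204\right) = 240800$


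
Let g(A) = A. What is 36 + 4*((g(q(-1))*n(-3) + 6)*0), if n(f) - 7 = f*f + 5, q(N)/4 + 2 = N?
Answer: 36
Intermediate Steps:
q(N) = -8 + 4*N
n(f) = 12 + f² (n(f) = 7 + (f*f + 5) = 7 + (f² + 5) = 7 + (5 + f²) = 12 + f²)
36 + 4*((g(q(-1))*n(-3) + 6)*0) = 36 + 4*(((-8 + 4*(-1))*(12 + (-3)²) + 6)*0) = 36 + 4*(((-8 - 4)*(12 + 9) + 6)*0) = 36 + 4*((-12*21 + 6)*0) = 36 + 4*((-252 + 6)*0) = 36 + 4*(-246*0) = 36 + 4*0 = 36 + 0 = 36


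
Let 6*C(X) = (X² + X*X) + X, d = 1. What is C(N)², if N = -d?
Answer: 1/36 ≈ 0.027778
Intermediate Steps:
N = -1 (N = -1*1 = -1)
C(X) = X²/3 + X/6 (C(X) = ((X² + X*X) + X)/6 = ((X² + X²) + X)/6 = (2*X² + X)/6 = (X + 2*X²)/6 = X²/3 + X/6)
C(N)² = ((⅙)*(-1)*(1 + 2*(-1)))² = ((⅙)*(-1)*(1 - 2))² = ((⅙)*(-1)*(-1))² = (⅙)² = 1/36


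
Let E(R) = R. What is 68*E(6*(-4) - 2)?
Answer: -1768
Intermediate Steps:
68*E(6*(-4) - 2) = 68*(6*(-4) - 2) = 68*(-24 - 2) = 68*(-26) = -1768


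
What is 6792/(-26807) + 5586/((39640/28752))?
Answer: 538145929428/132828685 ≈ 4051.4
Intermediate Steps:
6792/(-26807) + 5586/((39640/28752)) = 6792*(-1/26807) + 5586/((39640*(1/28752))) = -6792/26807 + 5586/(4955/3594) = -6792/26807 + 5586*(3594/4955) = -6792/26807 + 20076084/4955 = 538145929428/132828685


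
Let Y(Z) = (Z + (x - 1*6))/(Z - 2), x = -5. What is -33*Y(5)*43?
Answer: 2838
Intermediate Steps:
Y(Z) = (-11 + Z)/(-2 + Z) (Y(Z) = (Z + (-5 - 1*6))/(Z - 2) = (Z + (-5 - 6))/(-2 + Z) = (Z - 11)/(-2 + Z) = (-11 + Z)/(-2 + Z))
-33*Y(5)*43 = -33*(-11 + 5)/(-2 + 5)*43 = -33*(-6)/3*43 = -11*(-6)*43 = -33*(-2)*43 = 66*43 = 2838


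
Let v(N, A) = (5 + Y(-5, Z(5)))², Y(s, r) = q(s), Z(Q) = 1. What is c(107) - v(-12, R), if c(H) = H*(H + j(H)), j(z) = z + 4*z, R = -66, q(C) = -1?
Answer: 68678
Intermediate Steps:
Y(s, r) = -1
j(z) = 5*z
v(N, A) = 16 (v(N, A) = (5 - 1)² = 4² = 16)
c(H) = 6*H² (c(H) = H*(H + 5*H) = H*(6*H) = 6*H²)
c(107) - v(-12, R) = 6*107² - 1*16 = 6*11449 - 16 = 68694 - 16 = 68678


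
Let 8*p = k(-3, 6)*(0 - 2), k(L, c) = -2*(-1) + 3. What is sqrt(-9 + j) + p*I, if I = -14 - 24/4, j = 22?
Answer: 25 + sqrt(13) ≈ 28.606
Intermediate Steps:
k(L, c) = 5 (k(L, c) = 2 + 3 = 5)
I = -20 (I = -14 - 24*1/4 = -14 - 6 = -20)
p = -5/4 (p = (5*(0 - 2))/8 = (5*(-2))/8 = (1/8)*(-10) = -5/4 ≈ -1.2500)
sqrt(-9 + j) + p*I = sqrt(-9 + 22) - 5/4*(-20) = sqrt(13) + 25 = 25 + sqrt(13)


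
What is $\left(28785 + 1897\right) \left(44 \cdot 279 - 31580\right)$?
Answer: $-592285328$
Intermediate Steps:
$\left(28785 + 1897\right) \left(44 \cdot 279 - 31580\right) = 30682 \left(12276 - 31580\right) = 30682 \left(-19304\right) = -592285328$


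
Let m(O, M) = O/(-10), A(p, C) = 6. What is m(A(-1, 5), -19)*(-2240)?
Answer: 1344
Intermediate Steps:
m(O, M) = -O/10 (m(O, M) = O*(-1/10) = -O/10)
m(A(-1, 5), -19)*(-2240) = -1/10*6*(-2240) = -3/5*(-2240) = 1344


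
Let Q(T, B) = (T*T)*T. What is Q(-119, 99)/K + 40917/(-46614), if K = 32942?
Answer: -951189160/18280457 ≈ -52.033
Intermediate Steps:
Q(T, B) = T³ (Q(T, B) = T²*T = T³)
Q(-119, 99)/K + 40917/(-46614) = (-119)³/32942 + 40917/(-46614) = -1685159*1/32942 + 40917*(-1/46614) = -240737/4706 - 13639/15538 = -951189160/18280457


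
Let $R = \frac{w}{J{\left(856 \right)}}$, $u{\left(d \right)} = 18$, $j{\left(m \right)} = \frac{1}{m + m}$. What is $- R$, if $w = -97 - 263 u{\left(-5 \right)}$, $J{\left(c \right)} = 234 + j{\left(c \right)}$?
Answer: $\frac{8270672}{400609} \approx 20.645$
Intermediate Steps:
$j{\left(m \right)} = \frac{1}{2 m}$
$J{\left(c \right)} = 234 + \frac{1}{2 c}$
$w = -4831$ ($w = -97 - 4734 = -4831$)
$R = - \frac{8270672}{400609}$ ($R = - \frac{4831}{234 + \frac{1}{2 \cdot 856}} = - \frac{4831}{234 + \frac{1}{2} \cdot \frac{1}{856}} = - \frac{4831}{234 + \frac{1}{1712}} = - \frac{4831}{\frac{400609}{1712}} = \left(-4831\right) \frac{1712}{400609} = - \frac{8270672}{400609} \approx -20.645$)
$- R = \left(-1\right) \left(- \frac{8270672}{400609}\right) = \frac{8270672}{400609}$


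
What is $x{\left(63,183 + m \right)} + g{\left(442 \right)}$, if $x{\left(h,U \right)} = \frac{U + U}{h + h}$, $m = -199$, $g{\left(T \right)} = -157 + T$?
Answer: $\frac{17939}{63} \approx 284.75$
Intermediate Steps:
$x{\left(h,U \right)} = \frac{U}{h}$ ($x{\left(h,U \right)} = \frac{2 U}{2 h} = 2 U \frac{1}{2 h} = \frac{U}{h}$)
$x{\left(63,183 + m \right)} + g{\left(442 \right)} = \frac{183 - 199}{63} + \left(-157 + 442\right) = \left(-16\right) \frac{1}{63} + 285 = - \frac{16}{63} + 285 = \frac{17939}{63}$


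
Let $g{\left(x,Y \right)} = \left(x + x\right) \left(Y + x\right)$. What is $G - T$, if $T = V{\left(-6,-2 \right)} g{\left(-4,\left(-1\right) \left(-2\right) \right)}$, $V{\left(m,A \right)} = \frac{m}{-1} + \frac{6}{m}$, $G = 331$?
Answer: $251$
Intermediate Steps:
$V{\left(m,A \right)} = - m + \frac{6}{m}$ ($V{\left(m,A \right)} = m \left(-1\right) + \frac{6}{m} = - m + \frac{6}{m}$)
$g{\left(x,Y \right)} = 2 x \left(Y + x\right)$
$T = 80$ ($T = \left(\left(-1\right) \left(-6\right) + \frac{6}{-6}\right) 2 \left(-4\right) \left(\left(-1\right) \left(-2\right) - 4\right) = \left(6 + 6 \left(- \frac{1}{6}\right)\right) 2 \left(-4\right) \left(2 - 4\right) = \left(6 - 1\right) 2 \left(-4\right) \left(-2\right) = 5 \cdot 16 = 80$)
$G - T = 331 - 80 = 251$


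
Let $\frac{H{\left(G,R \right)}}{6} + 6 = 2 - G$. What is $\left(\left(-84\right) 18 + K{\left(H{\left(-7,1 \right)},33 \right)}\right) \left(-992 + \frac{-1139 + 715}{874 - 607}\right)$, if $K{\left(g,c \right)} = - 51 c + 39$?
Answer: $\frac{279082976}{89} \approx 3.1358 \cdot 10^{6}$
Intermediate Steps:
$H{\left(G,R \right)} = -24 - 6 G$ ($H{\left(G,R \right)} = -36 + 6 \left(2 - G\right) = -36 - \left(-12 + 6 G\right) = -24 - 6 G$)
$K{\left(g,c \right)} = 39 - 51 c$
$\left(\left(-84\right) 18 + K{\left(H{\left(-7,1 \right)},33 \right)}\right) \left(-992 + \frac{-1139 + 715}{874 - 607}\right) = \left(\left(-84\right) 18 + \left(39 - 1683\right)\right) \left(-992 + \frac{-1139 + 715}{874 - 607}\right) = \left(-1512 + \left(39 - 1683\right)\right) \left(-992 - \frac{424}{267}\right) = \left(-1512 - 1644\right) \left(-992 - \frac{424}{267}\right) = - 3156 \left(-992 - \frac{424}{267}\right) = \left(-3156\right) \left(- \frac{265288}{267}\right) = \frac{279082976}{89}$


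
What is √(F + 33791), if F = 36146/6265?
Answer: √1326530807665/6265 ≈ 183.84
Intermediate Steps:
F = 36146/6265 (F = 36146*(1/6265) = 36146/6265 ≈ 5.7695)
√(F + 33791) = √(36146/6265 + 33791) = √(211736761/6265) = √1326530807665/6265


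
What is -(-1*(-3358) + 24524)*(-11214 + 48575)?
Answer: -1041699402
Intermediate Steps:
-(-1*(-3358) + 24524)*(-11214 + 48575) = -(3358 + 24524)*37361 = -27882*37361 = -1*1041699402 = -1041699402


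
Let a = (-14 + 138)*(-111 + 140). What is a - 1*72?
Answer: 3524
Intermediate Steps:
a = 3596 (a = 124*29 = 3596)
a - 1*72 = 3596 - 1*72 = 3596 - 72 = 3524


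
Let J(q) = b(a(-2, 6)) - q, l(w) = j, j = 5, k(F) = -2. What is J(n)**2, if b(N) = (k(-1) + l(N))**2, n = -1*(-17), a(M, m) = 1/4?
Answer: 64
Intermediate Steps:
l(w) = 5
a(M, m) = 1/4
n = 17
b(N) = 9 (b(N) = (-2 + 5)**2 = 3**2 = 9)
J(q) = 9 - q
J(n)**2 = (9 - 1*17)**2 = (9 - 17)**2 = (-8)**2 = 64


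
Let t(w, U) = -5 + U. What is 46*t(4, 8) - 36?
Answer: 102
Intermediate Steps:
46*t(4, 8) - 36 = 46*(-5 + 8) - 36 = 46*3 - 36 = 138 - 36 = 102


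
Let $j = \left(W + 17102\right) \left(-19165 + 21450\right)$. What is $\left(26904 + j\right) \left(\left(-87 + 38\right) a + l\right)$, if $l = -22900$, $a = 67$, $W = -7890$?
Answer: $-551841391292$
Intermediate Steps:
$j = 21049420$ ($j = \left(-7890 + 17102\right) \left(-19165 + 21450\right) = 9212 \cdot 2285 = 21049420$)
$\left(26904 + j\right) \left(\left(-87 + 38\right) a + l\right) = \left(26904 + 21049420\right) \left(\left(-87 + 38\right) 67 - 22900\right) = 21076324 \left(\left(-49\right) 67 - 22900\right) = 21076324 \left(-3283 - 22900\right) = 21076324 \left(-26183\right) = -551841391292$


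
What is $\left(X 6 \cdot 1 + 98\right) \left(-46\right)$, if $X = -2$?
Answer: $-3956$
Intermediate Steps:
$\left(X 6 \cdot 1 + 98\right) \left(-46\right) = \left(\left(-2\right) 6 \cdot 1 + 98\right) \left(-46\right) = \left(\left(-12\right) 1 + 98\right) \left(-46\right) = \left(-12 + 98\right) \left(-46\right) = 86 \left(-46\right) = -3956$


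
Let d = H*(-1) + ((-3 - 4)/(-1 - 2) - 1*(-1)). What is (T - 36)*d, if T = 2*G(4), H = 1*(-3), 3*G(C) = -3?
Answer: -722/3 ≈ -240.67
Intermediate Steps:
G(C) = -1 (G(C) = (⅓)*(-3) = -1)
H = -3
T = -2 (T = 2*(-1) = -2)
d = 19/3 (d = -3*(-1) + ((-3 - 4)/(-1 - 2) - 1*(-1)) = 3 + (-7/(-3) + 1) = 3 + (-7*(-⅓) + 1) = 3 + (7/3 + 1) = 3 + 10/3 = 19/3 ≈ 6.3333)
(T - 36)*d = (-2 - 36)*(19/3) = -38*19/3 = -722/3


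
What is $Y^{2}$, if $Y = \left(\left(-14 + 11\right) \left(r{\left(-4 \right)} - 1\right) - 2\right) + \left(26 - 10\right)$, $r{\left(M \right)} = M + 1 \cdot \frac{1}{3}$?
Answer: $784$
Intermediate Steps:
$r{\left(M \right)} = \frac{1}{3} + M$ ($r{\left(M \right)} = M + 1 \cdot \frac{1}{3} = M + \frac{1}{3} = \frac{1}{3} + M$)
$Y = 28$ ($Y = \left(\left(-14 + 11\right) \left(\left(\frac{1}{3} - 4\right) - 1\right) - 2\right) + \left(26 - 10\right) = \left(- 3 \left(- \frac{11}{3} - 1\right) - 2\right) + \left(26 - 10\right) = \left(\left(-3\right) \left(- \frac{14}{3}\right) - 2\right) + 16 = \left(14 - 2\right) + 16 = 12 + 16 = 28$)
$Y^{2} = 28^{2} = 784$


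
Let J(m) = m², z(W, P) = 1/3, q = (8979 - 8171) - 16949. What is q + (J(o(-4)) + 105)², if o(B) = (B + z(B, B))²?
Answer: 429836215/6561 ≈ 65514.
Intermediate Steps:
q = -16141 (q = 808 - 16949 = -16141)
z(W, P) = ⅓
o(B) = (⅓ + B)² (o(B) = (B + ⅓)² = (⅓ + B)²)
q + (J(o(-4)) + 105)² = -16141 + (((1 + 3*(-4))²/9)² + 105)² = -16141 + (((1 - 12)²/9)² + 105)² = -16141 + (((⅑)*(-11)²)² + 105)² = -16141 + (((⅑)*121)² + 105)² = -16141 + ((121/9)² + 105)² = -16141 + (14641/81 + 105)² = -16141 + (23146/81)² = -16141 + 535737316/6561 = 429836215/6561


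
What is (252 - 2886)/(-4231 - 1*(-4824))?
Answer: -2634/593 ≈ -4.4418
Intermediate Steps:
(252 - 2886)/(-4231 - 1*(-4824)) = -2634/(-4231 + 4824) = -2634/593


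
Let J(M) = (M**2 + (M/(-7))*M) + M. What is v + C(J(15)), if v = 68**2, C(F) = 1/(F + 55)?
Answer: 8508167/1840 ≈ 4624.0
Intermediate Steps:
J(M) = M + 6*M**2/7 (J(M) = (M**2 + (M*(-1/7))*M) + M = (M**2 + (-M/7)*M) + M = (M**2 - M**2/7) + M = 6*M**2/7 + M = M + 6*M**2/7)
C(F) = 1/(55 + F)
v = 4624
v + C(J(15)) = 4624 + 1/(55 + (1/7)*15*(7 + 6*15)) = 4624 + 1/(55 + (1/7)*15*(7 + 90)) = 4624 + 1/(55 + (1/7)*15*97) = 4624 + 1/(55 + 1455/7) = 4624 + 1/(1840/7) = 4624 + 7/1840 = 8508167/1840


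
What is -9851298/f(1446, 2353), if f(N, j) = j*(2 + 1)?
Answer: -3283766/2353 ≈ -1395.6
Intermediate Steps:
f(N, j) = 3*j (f(N, j) = j*3 = 3*j)
-9851298/f(1446, 2353) = -9851298/(3*2353) = -9851298/7059 = -9851298*1/7059 = -3283766/2353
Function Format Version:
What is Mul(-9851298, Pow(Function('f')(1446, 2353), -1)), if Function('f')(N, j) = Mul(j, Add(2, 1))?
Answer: Rational(-3283766, 2353) ≈ -1395.6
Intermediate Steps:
Function('f')(N, j) = Mul(3, j) (Function('f')(N, j) = Mul(j, 3) = Mul(3, j))
Mul(-9851298, Pow(Function('f')(1446, 2353), -1)) = Mul(-9851298, Pow(Mul(3, 2353), -1)) = Mul(-9851298, Pow(7059, -1)) = Mul(-9851298, Rational(1, 7059)) = Rational(-3283766, 2353)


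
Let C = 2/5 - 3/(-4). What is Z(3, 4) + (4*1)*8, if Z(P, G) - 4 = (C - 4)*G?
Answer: 123/5 ≈ 24.600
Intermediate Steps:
C = 23/20 (C = 2*(⅕) - 3*(-¼) = ⅖ + ¾ = 23/20 ≈ 1.1500)
Z(P, G) = 4 - 57*G/20 (Z(P, G) = 4 + (23/20 - 4)*G = 4 - 57*G/20)
Z(3, 4) + (4*1)*8 = (4 - 57/20*4) + (4*1)*8 = (4 - 57/5) + 4*8 = -37/5 + 32 = 123/5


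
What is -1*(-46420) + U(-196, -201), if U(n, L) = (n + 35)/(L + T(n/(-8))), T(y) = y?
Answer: 16386582/353 ≈ 46421.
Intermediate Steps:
U(n, L) = (35 + n)/(L - n/8) (U(n, L) = (n + 35)/(L + n/(-8)) = (35 + n)/(L + n*(-⅛)) = (35 + n)/(L - n/8))
-1*(-46420) + U(-196, -201) = -1*(-46420) + 8*(35 - 196)/(-1*(-196) + 8*(-201)) = 46420 + 8*(-161)/(196 - 1608) = 46420 + 8*(-161)/(-1412) = 46420 + 8*(-1/1412)*(-161) = 46420 + 322/353 = 16386582/353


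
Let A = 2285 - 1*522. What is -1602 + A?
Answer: 161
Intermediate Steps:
A = 1763 (A = 2285 - 522 = 1763)
-1602 + A = -1602 + 1763 = 161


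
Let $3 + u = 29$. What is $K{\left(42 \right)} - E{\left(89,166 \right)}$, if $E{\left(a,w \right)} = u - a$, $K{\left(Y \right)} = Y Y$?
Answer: $1827$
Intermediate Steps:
$u = 26$ ($u = -3 + 29 = 26$)
$K{\left(Y \right)} = Y^{2}$
$E{\left(a,w \right)} = 26 - a$
$K{\left(42 \right)} - E{\left(89,166 \right)} = 42^{2} - \left(26 - 89\right) = 1764 - \left(26 - 89\right) = 1764 - -63 = 1764 + 63 = 1827$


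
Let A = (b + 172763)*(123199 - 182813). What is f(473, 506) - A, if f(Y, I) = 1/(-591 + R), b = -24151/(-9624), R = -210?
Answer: 13232508707030743/1284804 ≈ 1.0299e+10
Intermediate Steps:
b = 24151/9624 (b = -24151*(-1/9624) = 24151/9624 ≈ 2.5095)
f(Y, I) = -1/801 (f(Y, I) = 1/(-591 - 210) = 1/(-801) = -1/801)
A = -49559957704241/4812 (A = (24151/9624 + 172763)*(123199 - 182813) = (1662695263/9624)*(-59614) = -49559957704241/4812 ≈ -1.0299e+10)
f(473, 506) - A = -1/801 - 1*(-49559957704241/4812) = -1/801 + 49559957704241/4812 = 13232508707030743/1284804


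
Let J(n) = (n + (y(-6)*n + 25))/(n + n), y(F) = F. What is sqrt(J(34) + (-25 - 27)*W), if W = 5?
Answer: 5*I*sqrt(12121)/34 ≈ 16.19*I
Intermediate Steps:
J(n) = (25 - 5*n)/(2*n) (J(n) = (n + (-6*n + 25))/(n + n) = (n + (25 - 6*n))/((2*n)) = (25 - 5*n)*(1/(2*n)) = (25 - 5*n)/(2*n))
sqrt(J(34) + (-25 - 27)*W) = sqrt((5/2)*(5 - 1*34)/34 + (-25 - 27)*5) = sqrt((5/2)*(1/34)*(5 - 34) - 52*5) = sqrt((5/2)*(1/34)*(-29) - 260) = sqrt(-145/68 - 260) = sqrt(-17825/68) = 5*I*sqrt(12121)/34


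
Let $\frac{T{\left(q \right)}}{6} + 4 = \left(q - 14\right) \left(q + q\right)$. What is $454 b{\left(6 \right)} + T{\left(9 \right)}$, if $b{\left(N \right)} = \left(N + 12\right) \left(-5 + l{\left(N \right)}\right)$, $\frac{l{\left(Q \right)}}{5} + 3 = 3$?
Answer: $-41424$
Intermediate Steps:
$l{\left(Q \right)} = 0$ ($l{\left(Q \right)} = -15 + 5 \cdot 3 = -15 + 15 = 0$)
$T{\left(q \right)} = -24 + 12 q \left(-14 + q\right)$ ($T{\left(q \right)} = -24 + 6 \left(q - 14\right) \left(q + q\right) = -24 + 6 \left(-14 + q\right) 2 q = -24 + 6 \cdot 2 q \left(-14 + q\right) = -24 + 12 q \left(-14 + q\right)$)
$b{\left(N \right)} = -60 - 5 N$ ($b{\left(N \right)} = \left(N + 12\right) \left(-5 + 0\right) = \left(12 + N\right) \left(-5\right) = -60 - 5 N$)
$454 b{\left(6 \right)} + T{\left(9 \right)} = 454 \left(-60 - 30\right) - \left(1536 - 972\right) = 454 \left(-60 - 30\right) - 564 = 454 \left(-90\right) - 564 = -40860 - 564 = -41424$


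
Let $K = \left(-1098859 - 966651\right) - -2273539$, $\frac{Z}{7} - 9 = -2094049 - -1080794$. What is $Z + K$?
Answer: $-6884693$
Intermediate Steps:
$Z = -7092722$ ($Z = 63 + 7 \left(-2094049 - -1080794\right) = 63 + 7 \left(-2094049 + 1080794\right) = 63 + 7 \left(-1013255\right) = 63 - 7092785 = -7092722$)
$K = 208029$ ($K = \left(-1098859 - 966651\right) + 2273539 = -2065510 + 2273539 = 208029$)
$Z + K = -7092722 + 208029 = -6884693$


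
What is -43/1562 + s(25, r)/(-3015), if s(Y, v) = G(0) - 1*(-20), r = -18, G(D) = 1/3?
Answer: -484217/14128290 ≈ -0.034273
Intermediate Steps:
G(D) = ⅓
s(Y, v) = 61/3 (s(Y, v) = ⅓ - 1*(-20) = ⅓ + 20 = 61/3)
-43/1562 + s(25, r)/(-3015) = -43/1562 + (61/3)/(-3015) = -43*1/1562 + (61/3)*(-1/3015) = -43/1562 - 61/9045 = -484217/14128290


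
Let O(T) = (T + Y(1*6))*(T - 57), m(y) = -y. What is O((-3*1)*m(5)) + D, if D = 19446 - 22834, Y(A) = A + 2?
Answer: -4354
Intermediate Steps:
Y(A) = 2 + A
D = -3388
O(T) = (-57 + T)*(8 + T) (O(T) = (T + (2 + 1*6))*(T - 57) = (T + (2 + 6))*(-57 + T) = (T + 8)*(-57 + T) = (8 + T)*(-57 + T) = (-57 + T)*(8 + T))
O((-3*1)*m(5)) + D = (-456 + ((-3*1)*(-1*5))² - 49*(-3*1)*(-1*5)) - 3388 = (-456 + (-3*(-5))² - (-147)*(-5)) - 3388 = (-456 + 15² - 49*15) - 3388 = (-456 + 225 - 735) - 3388 = -966 - 3388 = -4354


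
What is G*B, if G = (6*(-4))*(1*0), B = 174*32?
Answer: 0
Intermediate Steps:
B = 5568
G = 0 (G = -24*0 = 0)
G*B = 0*5568 = 0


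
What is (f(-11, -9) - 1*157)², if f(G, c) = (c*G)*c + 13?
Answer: 1071225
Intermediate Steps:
f(G, c) = 13 + G*c² (f(G, c) = (G*c)*c + 13 = G*c² + 13 = 13 + G*c²)
(f(-11, -9) - 1*157)² = ((13 - 11*(-9)²) - 1*157)² = ((13 - 11*81) - 157)² = ((13 - 891) - 157)² = (-878 - 157)² = (-1035)² = 1071225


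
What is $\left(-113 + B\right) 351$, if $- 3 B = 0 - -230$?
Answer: $-66573$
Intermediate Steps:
$B = - \frac{230}{3}$ ($B = - \frac{0 - -230}{3} = - \frac{0 + 230}{3} = \left(- \frac{1}{3}\right) 230 = - \frac{230}{3} \approx -76.667$)
$\left(-113 + B\right) 351 = \left(-113 - \frac{230}{3}\right) 351 = \left(- \frac{569}{3}\right) 351 = -66573$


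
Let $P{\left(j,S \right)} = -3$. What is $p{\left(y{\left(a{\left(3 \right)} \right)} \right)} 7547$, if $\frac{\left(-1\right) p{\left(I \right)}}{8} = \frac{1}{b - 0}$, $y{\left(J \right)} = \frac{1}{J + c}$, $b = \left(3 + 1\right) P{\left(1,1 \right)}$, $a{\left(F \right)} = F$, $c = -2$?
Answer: $\frac{15094}{3} \approx 5031.3$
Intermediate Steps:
$b = -12$ ($b = \left(3 + 1\right) \left(-3\right) = 4 \left(-3\right) = -12$)
$y{\left(J \right)} = \frac{1}{-2 + J}$ ($y{\left(J \right)} = \frac{1}{J - 2} = \frac{1}{-2 + J}$)
$p{\left(I \right)} = \frac{2}{3}$ ($p{\left(I \right)} = - \frac{8}{-12 - 0} = - \frac{8}{-12 + \left(-5 + 5\right)} = - \frac{8}{-12 + 0} = - \frac{8}{-12} = \left(-8\right) \left(- \frac{1}{12}\right) = \frac{2}{3}$)
$p{\left(y{\left(a{\left(3 \right)} \right)} \right)} 7547 = \frac{2}{3} \cdot 7547 = \frac{15094}{3}$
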